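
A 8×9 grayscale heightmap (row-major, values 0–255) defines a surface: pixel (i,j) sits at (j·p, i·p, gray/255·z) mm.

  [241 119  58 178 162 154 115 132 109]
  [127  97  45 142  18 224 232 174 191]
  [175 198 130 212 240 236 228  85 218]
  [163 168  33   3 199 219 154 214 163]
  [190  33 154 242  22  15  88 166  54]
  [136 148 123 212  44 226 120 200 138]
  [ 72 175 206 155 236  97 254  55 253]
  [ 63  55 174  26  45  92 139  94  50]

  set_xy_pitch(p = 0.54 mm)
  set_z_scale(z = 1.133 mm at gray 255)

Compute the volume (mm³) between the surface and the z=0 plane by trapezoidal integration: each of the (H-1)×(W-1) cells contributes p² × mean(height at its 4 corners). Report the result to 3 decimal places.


height_mm = gray/255 × 1.133; cell vol = 0.54² × mean(4 corners)
unit = 0.54² × 1.133 / (4×255) = 0.000323905 mm³ per gray-sum
row 0: Σ corner-gray over 8 cells = 4368  → 1.4148
row 1: Σ corner-gray over 8 cells = 5233  → 1.6950
row 2: Σ corner-gray over 8 cells = 5357  → 1.7352
row 3: Σ corner-gray over 8 cells = 3990  → 1.2924
row 4: Σ corner-gray over 8 cells = 4104  → 1.3293
row 5: Σ corner-gray over 8 cells = 5101  → 1.6522
row 6: Σ corner-gray over 8 cells = 4044  → 1.3099
Σ rows: total corner-gray = 32197  → 10.4288 mm³

10.429


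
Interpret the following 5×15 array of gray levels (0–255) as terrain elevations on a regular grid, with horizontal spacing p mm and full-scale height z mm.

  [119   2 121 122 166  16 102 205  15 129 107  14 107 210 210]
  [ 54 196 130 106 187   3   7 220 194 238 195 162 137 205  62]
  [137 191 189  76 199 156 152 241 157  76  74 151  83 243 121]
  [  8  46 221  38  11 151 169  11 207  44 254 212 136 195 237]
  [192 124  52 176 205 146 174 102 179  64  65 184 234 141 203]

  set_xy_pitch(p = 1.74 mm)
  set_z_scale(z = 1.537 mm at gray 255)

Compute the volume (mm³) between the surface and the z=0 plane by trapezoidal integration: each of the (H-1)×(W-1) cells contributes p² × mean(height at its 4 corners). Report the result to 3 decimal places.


height_mm = gray/255 × 1.537; cell vol = 1.74² × mean(4 corners)
unit = 1.74² × 1.537 / (4×255) = 0.00456218 mm³ per gray-sum
row 0: Σ corner-gray over 14 cells = 7037  → 32.1040
row 1: Σ corner-gray over 14 cells = 8310  → 37.9117
row 2: Σ corner-gray over 14 cells = 7869  → 35.8998
row 3: Σ corner-gray over 14 cells = 7722  → 35.2291
Σ rows: total corner-gray = 30938  → 141.1447 mm³

141.145


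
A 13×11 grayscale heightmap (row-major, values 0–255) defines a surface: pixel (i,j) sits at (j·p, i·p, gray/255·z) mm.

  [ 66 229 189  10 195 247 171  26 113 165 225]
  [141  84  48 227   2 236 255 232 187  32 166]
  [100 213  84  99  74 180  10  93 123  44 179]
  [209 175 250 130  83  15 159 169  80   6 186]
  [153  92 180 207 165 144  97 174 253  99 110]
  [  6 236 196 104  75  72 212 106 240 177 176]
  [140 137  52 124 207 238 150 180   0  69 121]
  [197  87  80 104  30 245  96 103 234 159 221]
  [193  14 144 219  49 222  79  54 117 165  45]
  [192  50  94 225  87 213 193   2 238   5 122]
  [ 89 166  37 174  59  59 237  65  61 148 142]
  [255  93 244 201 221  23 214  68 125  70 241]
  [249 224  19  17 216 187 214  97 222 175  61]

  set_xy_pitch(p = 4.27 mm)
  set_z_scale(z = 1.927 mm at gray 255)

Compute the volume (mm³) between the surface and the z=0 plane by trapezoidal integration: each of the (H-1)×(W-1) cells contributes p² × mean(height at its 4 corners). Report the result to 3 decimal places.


height_mm = gray/255 × 1.927; cell vol = 4.27² × mean(4 corners)
unit = 4.27² × 1.927 / (4×255) = 0.0344459 mm³ per gray-sum
row 0: Σ corner-gray over 10 cells = 5894  → 203.0240
row 1: Σ corner-gray over 10 cells = 5032  → 173.3317
row 2: Σ corner-gray over 10 cells = 4648  → 160.1045
row 3: Σ corner-gray over 10 cells = 5614  → 193.3792
row 4: Σ corner-gray over 10 cells = 6103  → 210.2232
row 5: Σ corner-gray over 10 cells = 5593  → 192.6558
row 6: Σ corner-gray over 10 cells = 5269  → 181.4953
row 7: Σ corner-gray over 10 cells = 5058  → 174.2273
row 8: Σ corner-gray over 10 cells = 4892  → 168.5092
row 9: Σ corner-gray over 10 cells = 4771  → 164.3413
row 10: Σ corner-gray over 10 cells = 5257  → 181.0820
row 11: Σ corner-gray over 10 cells = 6066  → 208.9487
Σ rows: total corner-gray = 64197  → 2211.3222 mm³

2211.322


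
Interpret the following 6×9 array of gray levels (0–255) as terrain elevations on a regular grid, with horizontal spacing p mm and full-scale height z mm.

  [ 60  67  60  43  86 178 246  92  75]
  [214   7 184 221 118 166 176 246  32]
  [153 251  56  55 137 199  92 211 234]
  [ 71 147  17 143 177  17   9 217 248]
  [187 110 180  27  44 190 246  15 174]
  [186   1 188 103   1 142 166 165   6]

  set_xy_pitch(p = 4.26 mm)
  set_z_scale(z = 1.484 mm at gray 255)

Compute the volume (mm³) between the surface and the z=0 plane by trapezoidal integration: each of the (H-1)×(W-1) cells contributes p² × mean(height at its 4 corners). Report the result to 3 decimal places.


height_mm = gray/255 × 1.484; cell vol = 4.26² × mean(4 corners)
unit = 4.26² × 1.484 / (4×255) = 0.026403 mm³ per gray-sum
row 0: Σ corner-gray over 8 cells = 4161  → 109.8628
row 1: Σ corner-gray over 8 cells = 4871  → 128.6089
row 2: Σ corner-gray over 8 cells = 4162  → 109.8892
row 3: Σ corner-gray over 8 cells = 3758  → 99.2224
row 4: Σ corner-gray over 8 cells = 3709  → 97.9286
Σ rows: total corner-gray = 20661  → 545.5119 mm³

545.512


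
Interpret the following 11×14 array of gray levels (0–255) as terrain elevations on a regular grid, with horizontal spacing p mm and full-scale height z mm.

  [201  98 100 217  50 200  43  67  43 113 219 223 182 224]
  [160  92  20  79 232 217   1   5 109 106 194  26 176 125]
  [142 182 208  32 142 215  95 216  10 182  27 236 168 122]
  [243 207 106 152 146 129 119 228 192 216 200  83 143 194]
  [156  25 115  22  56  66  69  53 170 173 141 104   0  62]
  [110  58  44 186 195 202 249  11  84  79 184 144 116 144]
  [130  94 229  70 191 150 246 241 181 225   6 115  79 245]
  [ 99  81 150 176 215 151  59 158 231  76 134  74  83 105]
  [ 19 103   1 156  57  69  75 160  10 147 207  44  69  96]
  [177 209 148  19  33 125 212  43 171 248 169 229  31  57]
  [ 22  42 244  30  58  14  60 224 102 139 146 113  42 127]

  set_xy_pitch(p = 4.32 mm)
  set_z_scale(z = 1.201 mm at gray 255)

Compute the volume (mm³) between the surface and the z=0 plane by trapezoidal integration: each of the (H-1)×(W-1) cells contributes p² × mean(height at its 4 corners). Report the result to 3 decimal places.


1433.412

height_mm = gray/255 × 1.201; cell vol = 4.32² × mean(4 corners)
unit = 4.32² × 1.201 / (4×255) = 0.0219741 mm³ per gray-sum
row 0: Σ corner-gray over 13 cells = 6334  → 139.1837
row 1: Σ corner-gray over 13 cells = 6489  → 142.5897
row 2: Σ corner-gray over 13 cells = 7969  → 175.1113
row 3: Σ corner-gray over 13 cells = 6485  → 142.5018
row 4: Σ corner-gray over 13 cells = 5564  → 122.2637
row 5: Σ corner-gray over 13 cells = 7387  → 162.3224
row 6: Σ corner-gray over 13 cells = 7409  → 162.8058
row 7: Σ corner-gray over 13 cells = 5691  → 125.0544
row 8: Σ corner-gray over 13 cells = 5819  → 127.8671
row 9: Σ corner-gray over 13 cells = 6085  → 133.7122
Σ rows: total corner-gray = 65232  → 1433.4120 mm³


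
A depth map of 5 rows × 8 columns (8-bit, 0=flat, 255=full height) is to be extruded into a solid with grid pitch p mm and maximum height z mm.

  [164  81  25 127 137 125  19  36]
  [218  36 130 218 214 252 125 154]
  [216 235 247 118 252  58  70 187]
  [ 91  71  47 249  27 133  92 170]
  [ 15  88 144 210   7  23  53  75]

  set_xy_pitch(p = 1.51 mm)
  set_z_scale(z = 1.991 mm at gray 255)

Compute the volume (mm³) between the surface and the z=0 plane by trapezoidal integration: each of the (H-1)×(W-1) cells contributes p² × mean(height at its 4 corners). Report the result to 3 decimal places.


65.585

height_mm = gray/255 × 1.991; cell vol = 1.51² × mean(4 corners)
unit = 1.51² × 1.991 / (4×255) = 0.00445067 mm³ per gray-sum
row 0: Σ corner-gray over 7 cells = 3550  → 15.7999
row 1: Σ corner-gray over 7 cells = 4685  → 20.8514
row 2: Σ corner-gray over 7 cells = 3862  → 17.1885
row 3: Σ corner-gray over 7 cells = 2639  → 11.7453
Σ rows: total corner-gray = 14736  → 65.5850 mm³


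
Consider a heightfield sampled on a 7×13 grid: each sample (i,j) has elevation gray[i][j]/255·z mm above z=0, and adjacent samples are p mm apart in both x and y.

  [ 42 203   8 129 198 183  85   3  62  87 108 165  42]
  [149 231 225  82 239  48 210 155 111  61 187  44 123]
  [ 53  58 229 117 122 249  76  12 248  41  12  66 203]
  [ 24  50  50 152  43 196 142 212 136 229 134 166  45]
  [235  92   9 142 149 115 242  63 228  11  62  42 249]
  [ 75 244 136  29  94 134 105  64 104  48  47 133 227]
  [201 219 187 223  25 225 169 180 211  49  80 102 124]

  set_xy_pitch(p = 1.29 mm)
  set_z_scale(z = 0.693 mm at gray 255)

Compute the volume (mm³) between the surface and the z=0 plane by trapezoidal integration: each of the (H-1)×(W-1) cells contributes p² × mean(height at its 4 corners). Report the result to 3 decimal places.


40.115

height_mm = gray/255 × 0.693; cell vol = 1.29² × mean(4 corners)
unit = 1.29² × 0.693 / (4×255) = 0.00113061 mm³ per gray-sum
row 0: Σ corner-gray over 12 cells = 6004  → 6.7882
row 1: Σ corner-gray over 12 cells = 6174  → 6.9804
row 2: Σ corner-gray over 12 cells = 5805  → 6.5632
row 3: Σ corner-gray over 12 cells = 5883  → 6.6514
row 4: Σ corner-gray over 12 cells = 5372  → 6.0736
row 5: Σ corner-gray over 12 cells = 6243  → 7.0584
Σ rows: total corner-gray = 35481  → 40.1151 mm³


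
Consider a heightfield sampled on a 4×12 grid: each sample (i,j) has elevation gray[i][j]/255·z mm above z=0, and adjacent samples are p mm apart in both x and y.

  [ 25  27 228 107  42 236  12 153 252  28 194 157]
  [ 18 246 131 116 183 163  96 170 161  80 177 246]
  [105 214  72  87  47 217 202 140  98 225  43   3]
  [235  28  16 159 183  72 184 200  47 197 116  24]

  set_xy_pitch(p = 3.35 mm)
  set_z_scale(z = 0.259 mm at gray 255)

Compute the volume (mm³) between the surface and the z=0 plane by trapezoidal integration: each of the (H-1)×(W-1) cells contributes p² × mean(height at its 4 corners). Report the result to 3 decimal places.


height_mm = gray/255 × 0.259; cell vol = 3.35² × mean(4 corners)
unit = 3.35² × 0.259 / (4×255) = 0.00284963 mm³ per gray-sum
row 0: Σ corner-gray over 11 cells = 6050  → 17.2403
row 1: Σ corner-gray over 11 cells = 6108  → 17.4056
row 2: Σ corner-gray over 11 cells = 5461  → 15.5619
Σ rows: total corner-gray = 17619  → 50.2077 mm³

50.208


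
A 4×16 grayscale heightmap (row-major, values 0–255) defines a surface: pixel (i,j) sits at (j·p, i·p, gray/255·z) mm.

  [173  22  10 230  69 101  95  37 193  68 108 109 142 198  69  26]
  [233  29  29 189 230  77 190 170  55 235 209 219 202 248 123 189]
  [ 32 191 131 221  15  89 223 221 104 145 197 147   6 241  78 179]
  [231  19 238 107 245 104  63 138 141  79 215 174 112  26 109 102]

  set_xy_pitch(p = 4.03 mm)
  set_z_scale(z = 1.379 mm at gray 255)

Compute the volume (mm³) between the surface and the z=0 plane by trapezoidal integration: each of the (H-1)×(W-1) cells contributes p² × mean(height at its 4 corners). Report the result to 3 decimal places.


551.034

height_mm = gray/255 × 1.379; cell vol = 4.03² × mean(4 corners)
unit = 4.03² × 1.379 / (4×255) = 0.0219571 mm³ per gray-sum
row 0: Σ corner-gray over 15 cells = 7933  → 174.1854
row 1: Σ corner-gray over 15 cells = 9061  → 198.9529
row 2: Σ corner-gray over 15 cells = 8102  → 177.8961
Σ rows: total corner-gray = 25096  → 551.0344 mm³


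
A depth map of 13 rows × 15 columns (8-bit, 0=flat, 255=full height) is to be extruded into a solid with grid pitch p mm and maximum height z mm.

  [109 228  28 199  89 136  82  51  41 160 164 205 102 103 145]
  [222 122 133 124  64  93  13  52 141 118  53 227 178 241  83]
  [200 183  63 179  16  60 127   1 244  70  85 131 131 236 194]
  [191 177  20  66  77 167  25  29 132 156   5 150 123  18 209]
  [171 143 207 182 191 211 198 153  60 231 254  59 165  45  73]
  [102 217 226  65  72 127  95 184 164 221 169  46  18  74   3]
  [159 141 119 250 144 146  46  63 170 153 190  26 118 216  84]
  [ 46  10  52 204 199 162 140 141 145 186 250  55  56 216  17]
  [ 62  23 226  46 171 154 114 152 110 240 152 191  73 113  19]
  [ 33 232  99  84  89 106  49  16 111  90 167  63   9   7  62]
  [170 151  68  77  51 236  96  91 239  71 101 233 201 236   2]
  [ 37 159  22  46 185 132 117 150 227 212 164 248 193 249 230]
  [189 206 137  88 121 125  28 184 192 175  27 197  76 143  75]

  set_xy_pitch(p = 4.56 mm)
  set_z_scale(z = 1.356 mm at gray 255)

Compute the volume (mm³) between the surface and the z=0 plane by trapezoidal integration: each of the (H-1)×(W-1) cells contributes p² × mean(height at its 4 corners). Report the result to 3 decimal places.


height_mm = gray/255 × 1.356; cell vol = 4.56² × mean(4 corners)
unit = 4.56² × 1.356 / (4×255) = 0.0276433 mm³ per gray-sum
row 0: Σ corner-gray over 14 cells = 6853  → 189.4392
row 1: Σ corner-gray over 14 cells = 6869  → 189.8815
row 2: Σ corner-gray over 14 cells = 6136  → 169.6190
row 3: Σ corner-gray over 14 cells = 7132  → 197.1517
row 4: Σ corner-gray over 14 cells = 7903  → 218.4647
row 5: Σ corner-gray over 14 cells = 7268  → 200.9112
row 6: Σ corner-gray over 14 cells = 7502  → 207.3797
row 7: Σ corner-gray over 14 cells = 7306  → 201.9616
row 8: Σ corner-gray over 14 cells = 5950  → 164.4774
row 9: Σ corner-gray over 14 cells = 6213  → 171.7476
row 10: Σ corner-gray over 14 cells = 8349  → 230.7935
row 11: Σ corner-gray over 14 cells = 8137  → 224.9332
Σ rows: total corner-gray = 85618  → 2366.7603 mm³

2366.760


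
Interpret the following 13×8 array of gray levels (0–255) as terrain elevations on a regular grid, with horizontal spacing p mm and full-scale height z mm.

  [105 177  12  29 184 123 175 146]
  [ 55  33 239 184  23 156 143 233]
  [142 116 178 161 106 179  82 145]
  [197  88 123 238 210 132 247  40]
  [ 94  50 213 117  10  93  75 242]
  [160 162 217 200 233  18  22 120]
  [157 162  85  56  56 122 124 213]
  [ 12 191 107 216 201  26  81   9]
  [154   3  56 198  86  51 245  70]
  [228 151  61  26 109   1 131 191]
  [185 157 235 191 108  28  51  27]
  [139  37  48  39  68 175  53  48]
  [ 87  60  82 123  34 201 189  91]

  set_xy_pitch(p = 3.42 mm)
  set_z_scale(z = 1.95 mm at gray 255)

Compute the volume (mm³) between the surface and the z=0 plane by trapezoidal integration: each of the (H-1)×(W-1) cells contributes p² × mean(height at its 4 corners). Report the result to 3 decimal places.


895.795

height_mm = gray/255 × 1.95; cell vol = 3.42² × mean(4 corners)
unit = 3.42² × 1.95 / (4×255) = 0.0223608 mm³ per gray-sum
row 0: Σ corner-gray over 7 cells = 3495  → 78.1509
row 1: Σ corner-gray over 7 cells = 3775  → 84.4119
row 2: Σ corner-gray over 7 cells = 4244  → 94.8991
row 3: Σ corner-gray over 7 cells = 3765  → 84.1883
row 4: Σ corner-gray over 7 cells = 3436  → 76.8316
row 5: Σ corner-gray over 7 cells = 3564  → 79.6938
row 6: Σ corner-gray over 7 cells = 3245  → 72.5607
row 7: Σ corner-gray over 7 cells = 3167  → 70.8165
row 8: Σ corner-gray over 7 cells = 2879  → 64.3766
row 9: Σ corner-gray over 7 cells = 3129  → 69.9668
row 10: Σ corner-gray over 7 cells = 2779  → 62.1406
row 11: Σ corner-gray over 7 cells = 2583  → 57.7579
Σ rows: total corner-gray = 40061  → 895.7946 mm³


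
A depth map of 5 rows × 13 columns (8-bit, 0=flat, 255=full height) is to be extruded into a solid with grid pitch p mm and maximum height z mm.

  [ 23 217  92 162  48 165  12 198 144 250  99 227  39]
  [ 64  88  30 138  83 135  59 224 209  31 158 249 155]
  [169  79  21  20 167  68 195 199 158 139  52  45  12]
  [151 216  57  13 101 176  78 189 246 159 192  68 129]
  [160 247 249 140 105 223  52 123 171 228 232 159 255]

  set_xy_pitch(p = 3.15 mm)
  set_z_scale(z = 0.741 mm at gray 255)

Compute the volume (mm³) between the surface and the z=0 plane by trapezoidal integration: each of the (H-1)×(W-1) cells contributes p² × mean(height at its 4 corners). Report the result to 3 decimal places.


180.866

height_mm = gray/255 × 0.741; cell vol = 3.15² × mean(4 corners)
unit = 3.15² × 0.741 / (4×255) = 0.0072084 mm³ per gray-sum
row 0: Σ corner-gray over 12 cells = 6317  → 45.5355
row 1: Σ corner-gray over 12 cells = 5494  → 39.6030
row 2: Σ corner-gray over 12 cells = 5737  → 41.3546
row 3: Σ corner-gray over 12 cells = 7543  → 54.3730
Σ rows: total corner-gray = 25091  → 180.8661 mm³


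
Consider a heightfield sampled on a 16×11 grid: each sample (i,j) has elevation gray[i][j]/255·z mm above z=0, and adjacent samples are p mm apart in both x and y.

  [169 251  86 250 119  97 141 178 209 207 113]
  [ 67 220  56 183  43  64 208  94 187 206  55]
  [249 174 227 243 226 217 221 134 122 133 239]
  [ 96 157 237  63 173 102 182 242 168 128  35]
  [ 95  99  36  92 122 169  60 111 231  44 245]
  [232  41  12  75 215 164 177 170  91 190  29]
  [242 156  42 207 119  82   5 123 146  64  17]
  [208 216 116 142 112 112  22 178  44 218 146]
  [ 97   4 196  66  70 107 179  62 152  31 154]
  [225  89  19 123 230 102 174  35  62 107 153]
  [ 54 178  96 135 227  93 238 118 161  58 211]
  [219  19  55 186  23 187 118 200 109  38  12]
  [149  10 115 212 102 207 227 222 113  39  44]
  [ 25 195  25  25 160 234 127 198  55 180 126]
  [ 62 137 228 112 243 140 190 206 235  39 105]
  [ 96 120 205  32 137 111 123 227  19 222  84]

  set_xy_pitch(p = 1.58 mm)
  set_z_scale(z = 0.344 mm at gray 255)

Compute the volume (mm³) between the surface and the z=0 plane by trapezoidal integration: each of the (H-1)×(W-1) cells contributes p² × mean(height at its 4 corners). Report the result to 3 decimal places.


67.064

height_mm = gray/255 × 0.344; cell vol = 1.58² × mean(4 corners)
unit = 1.58² × 0.344 / (4×255) = 0.000841923 mm³ per gray-sum
row 0: Σ corner-gray over 10 cells = 6002  → 5.0532
row 1: Σ corner-gray over 10 cells = 6526  → 5.4944
row 2: Σ corner-gray over 10 cells = 6917  → 5.8236
row 3: Σ corner-gray over 10 cells = 5303  → 4.4647
row 4: Σ corner-gray over 10 cells = 4799  → 4.0404
row 5: Σ corner-gray over 10 cells = 4678  → 3.9385
row 6: Σ corner-gray over 10 cells = 4821  → 4.0589
row 7: Σ corner-gray over 10 cells = 4659  → 3.9225
row 8: Σ corner-gray over 10 cells = 4245  → 3.5740
row 9: Σ corner-gray over 10 cells = 5133  → 4.3216
row 10: Σ corner-gray over 10 cells = 4974  → 4.1877
row 11: Σ corner-gray over 10 cells = 4788  → 4.0311
row 12: Σ corner-gray over 10 cells = 5236  → 4.4083
row 13: Σ corner-gray over 10 cells = 5776  → 4.8629
row 14: Σ corner-gray over 10 cells = 5799  → 4.8823
Σ rows: total corner-gray = 79656  → 67.0642 mm³


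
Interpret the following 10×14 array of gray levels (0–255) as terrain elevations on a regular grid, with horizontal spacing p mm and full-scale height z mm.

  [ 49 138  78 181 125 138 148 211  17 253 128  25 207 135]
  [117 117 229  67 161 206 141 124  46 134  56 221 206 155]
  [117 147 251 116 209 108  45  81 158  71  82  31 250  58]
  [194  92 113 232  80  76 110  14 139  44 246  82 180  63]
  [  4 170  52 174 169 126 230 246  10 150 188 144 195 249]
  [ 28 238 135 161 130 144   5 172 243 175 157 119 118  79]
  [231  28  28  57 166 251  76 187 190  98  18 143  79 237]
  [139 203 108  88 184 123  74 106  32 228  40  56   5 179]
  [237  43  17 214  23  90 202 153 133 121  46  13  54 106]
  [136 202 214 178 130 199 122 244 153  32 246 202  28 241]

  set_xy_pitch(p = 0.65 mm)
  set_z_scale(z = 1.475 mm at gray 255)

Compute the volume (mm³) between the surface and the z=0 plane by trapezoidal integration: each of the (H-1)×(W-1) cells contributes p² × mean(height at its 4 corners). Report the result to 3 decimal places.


height_mm = gray/255 × 1.475; cell vol = 0.65² × mean(4 corners)
unit = 0.65² × 1.475 / (4×255) = 0.000610968 mm³ per gray-sum
row 0: Σ corner-gray over 13 cells = 7170  → 4.3806
row 1: Σ corner-gray over 13 cells = 6961  → 4.2529
row 2: Σ corner-gray over 13 cells = 6346  → 3.8772
row 3: Σ corner-gray over 13 cells = 7034  → 4.2975
row 4: Σ corner-gray over 13 cells = 7662  → 4.6812
row 5: Σ corner-gray over 13 cells = 6811  → 4.1613
row 6: Σ corner-gray over 13 cells = 5922  → 3.6182
row 7: Σ corner-gray over 13 cells = 5373  → 3.2827
row 8: Σ corner-gray over 13 cells = 6838  → 4.1778
Σ rows: total corner-gray = 60117  → 36.7296 mm³

36.730


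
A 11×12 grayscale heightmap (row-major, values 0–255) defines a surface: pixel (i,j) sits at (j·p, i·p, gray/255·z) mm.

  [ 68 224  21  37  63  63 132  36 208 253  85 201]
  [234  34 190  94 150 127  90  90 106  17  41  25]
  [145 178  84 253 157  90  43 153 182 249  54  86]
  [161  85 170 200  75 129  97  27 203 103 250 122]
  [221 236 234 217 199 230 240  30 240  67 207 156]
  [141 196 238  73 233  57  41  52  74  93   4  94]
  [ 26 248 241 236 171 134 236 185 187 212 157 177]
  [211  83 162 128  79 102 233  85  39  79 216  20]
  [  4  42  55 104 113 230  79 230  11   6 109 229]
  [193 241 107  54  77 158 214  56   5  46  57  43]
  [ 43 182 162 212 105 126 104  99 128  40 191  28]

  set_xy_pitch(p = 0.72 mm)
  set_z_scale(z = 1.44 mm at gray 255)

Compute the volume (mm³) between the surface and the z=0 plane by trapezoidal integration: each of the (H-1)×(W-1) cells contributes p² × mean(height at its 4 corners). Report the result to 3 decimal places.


height_mm = gray/255 × 1.44; cell vol = 0.72² × mean(4 corners)
unit = 0.72² × 1.44 / (4×255) = 0.000731859 mm³ per gray-sum
row 0: Σ corner-gray over 11 cells = 4650  → 3.4031
row 1: Σ corner-gray over 11 cells = 5254  → 3.8452
row 2: Σ corner-gray over 11 cells = 6078  → 4.4482
row 3: Σ corner-gray over 11 cells = 7138  → 5.2240
row 4: Σ corner-gray over 11 cells = 6534  → 4.7820
row 5: Σ corner-gray over 11 cells = 6574  → 4.8112
row 6: Σ corner-gray over 11 cells = 6860  → 5.0206
row 7: Σ corner-gray over 11 cells = 4834  → 3.5378
row 8: Σ corner-gray over 11 cells = 4457  → 3.2619
row 9: Σ corner-gray over 11 cells = 5035  → 3.6849
Σ rows: total corner-gray = 57414  → 42.0189 mm³

42.019


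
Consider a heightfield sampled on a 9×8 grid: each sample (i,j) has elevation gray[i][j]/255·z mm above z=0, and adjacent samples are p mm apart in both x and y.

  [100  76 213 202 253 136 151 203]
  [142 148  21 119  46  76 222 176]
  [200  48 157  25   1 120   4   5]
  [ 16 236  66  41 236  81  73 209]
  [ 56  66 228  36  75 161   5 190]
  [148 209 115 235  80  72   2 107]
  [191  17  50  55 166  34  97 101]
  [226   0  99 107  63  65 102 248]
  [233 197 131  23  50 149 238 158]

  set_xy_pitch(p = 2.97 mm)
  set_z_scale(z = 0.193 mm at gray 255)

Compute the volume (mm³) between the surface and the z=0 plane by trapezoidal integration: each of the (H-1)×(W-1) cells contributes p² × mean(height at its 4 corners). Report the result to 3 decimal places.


height_mm = gray/255 × 0.193; cell vol = 2.97² × mean(4 corners)
unit = 2.97² × 0.193 / (4×255) = 0.00166905 mm³ per gray-sum
row 0: Σ corner-gray over 7 cells = 3947  → 6.5878
row 1: Σ corner-gray over 7 cells = 2497  → 4.1676
row 2: Σ corner-gray over 7 cells = 2606  → 4.3496
row 3: Σ corner-gray over 7 cells = 3079  → 5.1390
row 4: Σ corner-gray over 7 cells = 3069  → 5.1223
row 5: Σ corner-gray over 7 cells = 2811  → 4.6917
row 6: Σ corner-gray over 7 cells = 2476  → 4.1326
row 7: Σ corner-gray over 7 cells = 3313  → 5.5296
Σ rows: total corner-gray = 23798  → 39.7201 mm³

39.720


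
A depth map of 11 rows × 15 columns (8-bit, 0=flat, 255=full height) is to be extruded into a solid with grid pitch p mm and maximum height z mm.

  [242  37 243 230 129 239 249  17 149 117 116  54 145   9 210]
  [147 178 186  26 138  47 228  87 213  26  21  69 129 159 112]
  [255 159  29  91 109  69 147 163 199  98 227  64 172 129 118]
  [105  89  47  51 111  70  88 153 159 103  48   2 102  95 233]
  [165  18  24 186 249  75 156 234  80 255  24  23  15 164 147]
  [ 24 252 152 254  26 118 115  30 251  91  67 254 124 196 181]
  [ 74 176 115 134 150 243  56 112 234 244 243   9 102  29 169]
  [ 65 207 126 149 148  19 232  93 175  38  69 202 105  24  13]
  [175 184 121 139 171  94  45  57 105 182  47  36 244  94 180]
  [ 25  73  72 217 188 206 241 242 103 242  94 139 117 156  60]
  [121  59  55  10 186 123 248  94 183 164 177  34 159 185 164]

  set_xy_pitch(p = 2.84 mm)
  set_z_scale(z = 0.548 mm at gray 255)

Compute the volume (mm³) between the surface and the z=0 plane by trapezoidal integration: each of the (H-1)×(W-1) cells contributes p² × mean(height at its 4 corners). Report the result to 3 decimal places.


height_mm = gray/255 × 0.548; cell vol = 2.84² × mean(4 corners)
unit = 2.84² × 0.548 / (4×255) = 0.00433328 mm³ per gray-sum
row 0: Σ corner-gray over 14 cells = 7193  → 31.1693
row 1: Σ corner-gray over 14 cells = 6958  → 30.1510
row 2: Σ corner-gray over 14 cells = 6259  → 27.1220
row 3: Σ corner-gray over 14 cells = 5892  → 25.5317
row 4: Σ corner-gray over 14 cells = 7383  → 31.9926
row 5: Σ corner-gray over 14 cells = 8002  → 34.6749
row 6: Σ corner-gray over 14 cells = 7189  → 31.1520
row 7: Σ corner-gray over 14 cells = 6645  → 28.7947
row 8: Σ corner-gray over 14 cells = 7658  → 33.1843
row 9: Σ corner-gray over 14 cells = 7904  → 34.2503
Σ rows: total corner-gray = 71083  → 308.0228 mm³

308.023


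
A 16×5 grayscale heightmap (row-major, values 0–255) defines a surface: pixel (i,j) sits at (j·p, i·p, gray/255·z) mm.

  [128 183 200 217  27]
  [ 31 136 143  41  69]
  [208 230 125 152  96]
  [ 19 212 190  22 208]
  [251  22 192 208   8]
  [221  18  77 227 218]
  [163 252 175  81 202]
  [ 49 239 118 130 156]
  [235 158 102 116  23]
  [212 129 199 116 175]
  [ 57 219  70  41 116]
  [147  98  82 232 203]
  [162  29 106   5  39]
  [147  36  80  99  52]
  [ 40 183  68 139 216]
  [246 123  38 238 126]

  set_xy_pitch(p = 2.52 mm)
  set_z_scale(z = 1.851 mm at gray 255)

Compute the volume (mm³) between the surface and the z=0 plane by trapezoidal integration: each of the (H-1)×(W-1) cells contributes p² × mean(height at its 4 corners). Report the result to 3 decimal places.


359.080

height_mm = gray/255 × 1.851; cell vol = 2.52² × mean(4 corners)
unit = 2.52² × 1.851 / (4×255) = 0.0115241 mm³ per gray-sum
row 0: Σ corner-gray over 4 cells = 2095  → 24.1430
row 1: Σ corner-gray over 4 cells = 2058  → 23.7166
row 2: Σ corner-gray over 4 cells = 2393  → 27.5772
row 3: Σ corner-gray over 4 cells = 2178  → 25.0995
row 4: Σ corner-gray over 4 cells = 2186  → 25.1917
row 5: Σ corner-gray over 4 cells = 2464  → 28.3954
row 6: Σ corner-gray over 4 cells = 2560  → 29.5017
row 7: Σ corner-gray over 4 cells = 2189  → 25.2263
row 8: Σ corner-gray over 4 cells = 2285  → 26.3326
row 9: Σ corner-gray over 4 cells = 2108  → 24.2928
row 10: Σ corner-gray over 4 cells = 2007  → 23.1289
row 11: Σ corner-gray over 4 cells = 1655  → 19.0724
row 12: Σ corner-gray over 4 cells = 1110  → 12.7918
row 13: Σ corner-gray over 4 cells = 1665  → 19.1876
row 14: Σ corner-gray over 4 cells = 2206  → 25.4222
Σ rows: total corner-gray = 31159  → 359.0797 mm³


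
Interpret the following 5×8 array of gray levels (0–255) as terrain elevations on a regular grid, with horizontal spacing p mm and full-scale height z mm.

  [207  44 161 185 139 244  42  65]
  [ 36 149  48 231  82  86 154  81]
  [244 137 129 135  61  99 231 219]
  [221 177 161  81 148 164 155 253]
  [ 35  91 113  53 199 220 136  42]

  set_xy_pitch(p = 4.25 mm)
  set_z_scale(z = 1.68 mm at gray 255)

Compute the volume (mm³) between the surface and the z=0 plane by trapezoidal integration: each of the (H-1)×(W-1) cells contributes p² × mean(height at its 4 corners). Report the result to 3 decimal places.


height_mm = gray/255 × 1.68; cell vol = 4.25² × mean(4 corners)
unit = 4.25² × 1.68 / (4×255) = 0.02975 mm³ per gray-sum
row 0: Σ corner-gray over 7 cells = 3519  → 104.6902
row 1: Σ corner-gray over 7 cells = 3664  → 109.0040
row 2: Σ corner-gray over 7 cells = 4293  → 127.7167
row 3: Σ corner-gray over 7 cells = 3947  → 117.4232
Σ rows: total corner-gray = 15423  → 458.8342 mm³

458.834


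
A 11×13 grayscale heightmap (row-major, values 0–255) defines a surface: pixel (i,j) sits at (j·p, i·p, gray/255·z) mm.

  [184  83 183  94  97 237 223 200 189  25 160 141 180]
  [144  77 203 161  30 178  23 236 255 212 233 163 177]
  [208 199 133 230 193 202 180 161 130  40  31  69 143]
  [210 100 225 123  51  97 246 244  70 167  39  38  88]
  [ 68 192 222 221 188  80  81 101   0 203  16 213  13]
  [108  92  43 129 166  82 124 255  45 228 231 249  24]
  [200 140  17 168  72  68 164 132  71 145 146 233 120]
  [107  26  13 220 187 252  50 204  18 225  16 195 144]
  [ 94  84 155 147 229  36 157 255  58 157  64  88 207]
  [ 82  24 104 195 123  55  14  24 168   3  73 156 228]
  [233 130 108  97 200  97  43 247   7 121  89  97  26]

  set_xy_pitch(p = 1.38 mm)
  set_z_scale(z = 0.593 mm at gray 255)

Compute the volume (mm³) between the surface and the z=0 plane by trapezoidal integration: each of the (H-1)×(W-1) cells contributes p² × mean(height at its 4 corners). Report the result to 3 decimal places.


69.987

height_mm = gray/255 × 0.593; cell vol = 1.38² × mean(4 corners)
unit = 1.38² × 0.593 / (4×255) = 0.00110717 mm³ per gray-sum
row 0: Σ corner-gray over 12 cells = 7491  → 8.2938
row 1: Σ corner-gray over 12 cells = 7350  → 8.1377
row 2: Σ corner-gray over 12 cells = 6585  → 7.2907
row 3: Σ corner-gray over 12 cells = 6213  → 6.8788
row 4: Σ corner-gray over 12 cells = 6535  → 7.2353
row 5: Σ corner-gray over 12 cells = 6452  → 7.1434
row 6: Σ corner-gray over 12 cells = 6095  → 6.7482
row 7: Σ corner-gray over 12 cells = 6224  → 6.8910
row 8: Σ corner-gray over 12 cells = 5349  → 5.9222
row 9: Σ corner-gray over 12 cells = 4919  → 5.4461
Σ rows: total corner-gray = 63213  → 69.9873 mm³


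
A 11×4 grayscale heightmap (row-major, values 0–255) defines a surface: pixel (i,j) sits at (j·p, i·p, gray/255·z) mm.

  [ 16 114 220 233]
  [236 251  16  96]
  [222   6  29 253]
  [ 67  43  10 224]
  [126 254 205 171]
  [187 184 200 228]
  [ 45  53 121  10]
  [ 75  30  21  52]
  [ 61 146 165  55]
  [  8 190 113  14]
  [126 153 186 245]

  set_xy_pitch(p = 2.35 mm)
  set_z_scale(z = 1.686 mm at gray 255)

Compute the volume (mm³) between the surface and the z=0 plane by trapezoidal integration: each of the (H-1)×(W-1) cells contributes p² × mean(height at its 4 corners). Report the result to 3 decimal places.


height_mm = gray/255 × 1.686; cell vol = 2.35² × mean(4 corners)
unit = 2.35² × 1.686 / (4×255) = 0.00912837 mm³ per gray-sum
row 0: Σ corner-gray over 3 cells = 1783  → 16.2759
row 1: Σ corner-gray over 3 cells = 1411  → 12.8801
row 2: Σ corner-gray over 3 cells = 942  → 8.5989
row 3: Σ corner-gray over 3 cells = 1612  → 14.7149
row 4: Σ corner-gray over 3 cells = 2398  → 21.8898
row 5: Σ corner-gray over 3 cells = 1586  → 14.4776
row 6: Σ corner-gray over 3 cells = 632  → 5.7691
row 7: Σ corner-gray over 3 cells = 967  → 8.8271
row 8: Σ corner-gray over 3 cells = 1366  → 12.4694
row 9: Σ corner-gray over 3 cells = 1677  → 15.3083
Σ rows: total corner-gray = 14374  → 131.2112 mm³

131.211


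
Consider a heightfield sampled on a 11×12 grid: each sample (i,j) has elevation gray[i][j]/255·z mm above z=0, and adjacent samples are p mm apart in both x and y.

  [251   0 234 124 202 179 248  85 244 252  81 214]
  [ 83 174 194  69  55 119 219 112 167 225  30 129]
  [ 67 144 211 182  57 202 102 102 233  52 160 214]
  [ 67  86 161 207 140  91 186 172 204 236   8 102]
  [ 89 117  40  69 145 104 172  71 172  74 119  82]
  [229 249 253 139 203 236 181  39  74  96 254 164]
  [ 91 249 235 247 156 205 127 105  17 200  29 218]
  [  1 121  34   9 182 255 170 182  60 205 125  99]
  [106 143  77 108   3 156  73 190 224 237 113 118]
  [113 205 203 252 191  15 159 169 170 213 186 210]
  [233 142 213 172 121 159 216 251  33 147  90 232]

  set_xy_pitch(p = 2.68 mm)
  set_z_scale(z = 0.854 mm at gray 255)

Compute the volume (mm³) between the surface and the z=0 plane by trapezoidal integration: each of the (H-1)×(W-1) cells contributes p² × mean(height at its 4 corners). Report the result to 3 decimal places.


height_mm = gray/255 × 0.854; cell vol = 2.68² × mean(4 corners)
unit = 2.68² × 0.854 / (4×255) = 0.0060135 mm³ per gray-sum
row 0: Σ corner-gray over 11 cells = 6703  → 40.3085
row 1: Σ corner-gray over 11 cells = 6111  → 36.7485
row 2: Σ corner-gray over 11 cells = 6322  → 38.0173
row 3: Σ corner-gray over 11 cells = 5488  → 33.0021
row 4: Σ corner-gray over 11 cells = 6178  → 37.1514
row 5: Σ corner-gray over 11 cells = 7290  → 43.8384
row 6: Σ corner-gray over 11 cells = 6235  → 37.4942
row 7: Σ corner-gray over 11 cells = 5658  → 34.0244
row 8: Σ corner-gray over 11 cells = 6721  → 40.4167
row 9: Σ corner-gray over 11 cells = 7402  → 44.5119
Σ rows: total corner-gray = 64108  → 385.5134 mm³

385.513


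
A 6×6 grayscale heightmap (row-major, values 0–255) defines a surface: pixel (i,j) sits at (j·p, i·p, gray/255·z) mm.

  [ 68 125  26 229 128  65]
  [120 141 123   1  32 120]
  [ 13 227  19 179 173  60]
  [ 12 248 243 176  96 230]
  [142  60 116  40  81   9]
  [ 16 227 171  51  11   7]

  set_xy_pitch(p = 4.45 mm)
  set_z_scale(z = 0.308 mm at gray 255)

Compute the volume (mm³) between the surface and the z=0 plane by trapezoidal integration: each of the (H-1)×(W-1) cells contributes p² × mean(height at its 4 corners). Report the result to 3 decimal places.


height_mm = gray/255 × 0.308; cell vol = 4.45² × mean(4 corners)
unit = 4.45² × 0.308 / (4×255) = 0.00597958 mm³ per gray-sum
row 0: Σ corner-gray over 5 cells = 1983  → 11.8575
row 1: Σ corner-gray over 5 cells = 2103  → 12.5751
row 2: Σ corner-gray over 5 cells = 3037  → 18.1600
row 3: Σ corner-gray over 5 cells = 2513  → 15.0267
row 4: Σ corner-gray over 5 cells = 1688  → 10.0935
Σ rows: total corner-gray = 11324  → 67.7127 mm³

67.713


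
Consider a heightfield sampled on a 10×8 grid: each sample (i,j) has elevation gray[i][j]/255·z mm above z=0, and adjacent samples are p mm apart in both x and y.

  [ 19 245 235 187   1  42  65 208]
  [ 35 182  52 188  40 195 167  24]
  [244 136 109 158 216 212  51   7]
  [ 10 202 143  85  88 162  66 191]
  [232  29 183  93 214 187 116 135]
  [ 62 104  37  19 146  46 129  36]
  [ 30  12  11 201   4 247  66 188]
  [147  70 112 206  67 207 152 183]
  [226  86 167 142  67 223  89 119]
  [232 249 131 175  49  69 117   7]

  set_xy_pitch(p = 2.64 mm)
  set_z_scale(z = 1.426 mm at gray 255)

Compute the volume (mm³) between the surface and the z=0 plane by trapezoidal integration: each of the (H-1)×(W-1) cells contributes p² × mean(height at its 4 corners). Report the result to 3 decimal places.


height_mm = gray/255 × 1.426; cell vol = 2.64² × mean(4 corners)
unit = 2.64² × 1.426 / (4×255) = 0.00974377 mm³ per gray-sum
row 0: Σ corner-gray over 7 cells = 3484  → 33.9473
row 1: Σ corner-gray over 7 cells = 3722  → 36.2663
row 2: Σ corner-gray over 7 cells = 3708  → 36.1299
row 3: Σ corner-gray over 7 cells = 3704  → 36.0909
row 4: Σ corner-gray over 7 cells = 3071  → 29.9231
row 5: Σ corner-gray over 7 cells = 2360  → 22.9953
row 6: Σ corner-gray over 7 cells = 3258  → 31.7452
row 7: Σ corner-gray over 7 cells = 3851  → 37.5233
row 8: Σ corner-gray over 7 cells = 3712  → 36.1689
Σ rows: total corner-gray = 30870  → 300.7903 mm³

300.790


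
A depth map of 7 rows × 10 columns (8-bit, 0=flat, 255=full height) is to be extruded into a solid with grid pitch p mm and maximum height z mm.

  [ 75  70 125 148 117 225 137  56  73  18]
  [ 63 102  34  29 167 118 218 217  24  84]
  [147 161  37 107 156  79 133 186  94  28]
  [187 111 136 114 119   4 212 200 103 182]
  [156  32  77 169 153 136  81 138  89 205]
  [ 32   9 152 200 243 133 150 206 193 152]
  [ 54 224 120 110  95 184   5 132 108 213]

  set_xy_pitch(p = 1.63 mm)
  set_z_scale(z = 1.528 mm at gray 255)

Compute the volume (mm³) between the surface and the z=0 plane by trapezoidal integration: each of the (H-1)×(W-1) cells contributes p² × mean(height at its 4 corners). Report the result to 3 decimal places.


106.580

height_mm = gray/255 × 1.528; cell vol = 1.63² × mean(4 corners)
unit = 1.63² × 1.528 / (4×255) = 0.00398014 mm³ per gray-sum
row 0: Σ corner-gray over 9 cells = 3960  → 15.7614
row 1: Σ corner-gray over 9 cells = 4046  → 16.1036
row 2: Σ corner-gray over 9 cells = 4448  → 17.7037
row 3: Σ corner-gray over 9 cells = 4478  → 17.8231
row 4: Σ corner-gray over 9 cells = 4867  → 19.3713
row 5: Σ corner-gray over 9 cells = 4979  → 19.8171
Σ rows: total corner-gray = 26778  → 106.5802 mm³


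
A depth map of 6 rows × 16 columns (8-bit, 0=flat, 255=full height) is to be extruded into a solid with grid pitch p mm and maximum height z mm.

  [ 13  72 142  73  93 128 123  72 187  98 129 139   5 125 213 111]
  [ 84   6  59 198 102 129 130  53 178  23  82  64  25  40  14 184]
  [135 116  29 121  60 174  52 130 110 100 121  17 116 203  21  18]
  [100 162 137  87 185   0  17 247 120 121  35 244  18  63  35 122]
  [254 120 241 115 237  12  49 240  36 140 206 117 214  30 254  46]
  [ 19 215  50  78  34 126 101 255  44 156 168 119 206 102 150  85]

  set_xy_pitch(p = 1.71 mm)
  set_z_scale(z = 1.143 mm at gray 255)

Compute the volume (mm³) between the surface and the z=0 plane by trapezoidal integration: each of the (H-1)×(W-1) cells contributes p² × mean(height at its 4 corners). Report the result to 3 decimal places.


107.280

height_mm = gray/255 × 1.143; cell vol = 1.71² × mean(4 corners)
unit = 1.71² × 1.143 / (4×255) = 0.00327671 mm³ per gray-sum
row 0: Σ corner-gray over 15 cells = 5796  → 18.9918
row 1: Σ corner-gray over 15 cells = 5367  → 17.5861
row 2: Σ corner-gray over 15 cells = 6057  → 19.8470
row 3: Σ corner-gray over 15 cells = 7486  → 24.5295
row 4: Σ corner-gray over 15 cells = 8034  → 26.3251
Σ rows: total corner-gray = 32740  → 107.2796 mm³


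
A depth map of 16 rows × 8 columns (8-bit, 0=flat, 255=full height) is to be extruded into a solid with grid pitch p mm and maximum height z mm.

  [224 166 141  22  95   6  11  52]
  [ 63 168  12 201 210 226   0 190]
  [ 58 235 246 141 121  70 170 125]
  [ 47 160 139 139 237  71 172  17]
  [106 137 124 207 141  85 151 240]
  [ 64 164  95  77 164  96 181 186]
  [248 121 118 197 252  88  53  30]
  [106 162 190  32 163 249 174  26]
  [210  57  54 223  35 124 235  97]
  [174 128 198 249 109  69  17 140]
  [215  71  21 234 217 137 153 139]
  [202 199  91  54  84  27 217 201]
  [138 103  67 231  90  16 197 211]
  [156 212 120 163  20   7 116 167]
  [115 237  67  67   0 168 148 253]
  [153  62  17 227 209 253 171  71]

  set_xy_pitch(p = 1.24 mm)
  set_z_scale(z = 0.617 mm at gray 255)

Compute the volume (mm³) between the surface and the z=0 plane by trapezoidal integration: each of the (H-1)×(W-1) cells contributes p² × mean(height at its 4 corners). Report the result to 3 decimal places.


height_mm = gray/255 × 0.617; cell vol = 1.24² × mean(4 corners)
unit = 1.24² × 0.617 / (4×255) = 0.000930097 mm³ per gray-sum
row 0: Σ corner-gray over 7 cells = 3045  → 2.8321
row 1: Σ corner-gray over 7 cells = 4036  → 3.7539
row 2: Σ corner-gray over 7 cells = 4049  → 3.7660
row 3: Σ corner-gray over 7 cells = 3936  → 3.6609
row 4: Σ corner-gray over 7 cells = 3840  → 3.5716
row 5: Σ corner-gray over 7 cells = 3740  → 3.4786
row 6: Σ corner-gray over 7 cells = 4008  → 3.7278
row 7: Σ corner-gray over 7 cells = 3835  → 3.5669
row 8: Σ corner-gray over 7 cells = 3617  → 3.3642
row 9: Σ corner-gray over 7 cells = 3874  → 3.6032
row 10: Σ corner-gray over 7 cells = 3767  → 3.5037
row 11: Σ corner-gray over 7 cells = 3504  → 3.2591
row 12: Σ corner-gray over 7 cells = 3356  → 3.1214
row 13: Σ corner-gray over 7 cells = 3341  → 3.1075
row 14: Σ corner-gray over 7 cells = 3844  → 3.5753
Σ rows: total corner-gray = 55792  → 51.8920 mm³

51.892
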